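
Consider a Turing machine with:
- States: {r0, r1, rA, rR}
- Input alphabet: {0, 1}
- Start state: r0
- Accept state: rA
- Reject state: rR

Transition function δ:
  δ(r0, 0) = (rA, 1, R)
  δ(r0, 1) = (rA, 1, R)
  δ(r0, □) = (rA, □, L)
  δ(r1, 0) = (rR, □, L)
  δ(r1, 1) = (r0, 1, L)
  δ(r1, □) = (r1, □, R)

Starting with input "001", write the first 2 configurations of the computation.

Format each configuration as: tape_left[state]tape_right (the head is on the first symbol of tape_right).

Transitions applied:
Step 1: δ(r0, 0) = (rA, 1, R)

The first 2 configurations are:
[r0]001 ⊢ 1[rA]01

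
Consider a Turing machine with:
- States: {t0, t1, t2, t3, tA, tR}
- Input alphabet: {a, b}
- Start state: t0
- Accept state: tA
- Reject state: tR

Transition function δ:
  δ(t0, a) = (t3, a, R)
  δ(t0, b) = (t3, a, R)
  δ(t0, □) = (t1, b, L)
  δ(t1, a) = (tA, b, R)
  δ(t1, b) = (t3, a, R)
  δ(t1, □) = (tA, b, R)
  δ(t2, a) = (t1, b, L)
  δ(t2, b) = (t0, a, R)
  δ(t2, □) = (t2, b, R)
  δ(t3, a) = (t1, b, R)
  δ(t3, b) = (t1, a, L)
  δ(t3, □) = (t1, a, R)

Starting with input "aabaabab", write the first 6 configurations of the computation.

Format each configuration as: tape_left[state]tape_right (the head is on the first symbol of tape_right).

Transitions applied:
Step 1: δ(t0, a) = (t3, a, R)
Step 2: δ(t3, a) = (t1, b, R)
Step 3: δ(t1, b) = (t3, a, R)
Step 4: δ(t3, a) = (t1, b, R)
Step 5: δ(t1, a) = (tA, b, R)

The first 6 configurations are:
[t0]aabaabab ⊢ a[t3]abaabab ⊢ ab[t1]baabab ⊢ aba[t3]aabab ⊢ abab[t1]abab ⊢ ababb[tA]bab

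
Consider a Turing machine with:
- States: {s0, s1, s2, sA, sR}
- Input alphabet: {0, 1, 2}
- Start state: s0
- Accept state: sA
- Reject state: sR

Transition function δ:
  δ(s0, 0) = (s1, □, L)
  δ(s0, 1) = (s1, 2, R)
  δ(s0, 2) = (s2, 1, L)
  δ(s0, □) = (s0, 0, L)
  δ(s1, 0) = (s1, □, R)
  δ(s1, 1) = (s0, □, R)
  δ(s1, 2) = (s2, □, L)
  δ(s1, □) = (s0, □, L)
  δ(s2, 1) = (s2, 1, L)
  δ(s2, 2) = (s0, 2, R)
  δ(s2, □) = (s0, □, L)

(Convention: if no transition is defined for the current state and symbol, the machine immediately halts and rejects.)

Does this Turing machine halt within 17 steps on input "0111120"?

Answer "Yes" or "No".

Execution trace:
Initial: [s0]0111120
Step 1: δ(s0, 0) = (s1, □, L) → [s1]□□111120
Step 2: δ(s1, □) = (s0, □, L) → [s0]□□□111120
Step 3: δ(s0, □) = (s0, 0, L) → [s0]□0□□111120
Step 4: δ(s0, □) = (s0, 0, L) → [s0]□00□□111120
Step 5: δ(s0, □) = (s0, 0, L) → [s0]□000□□111120
Step 6: δ(s0, □) = (s0, 0, L) → [s0]□0000□□111120
Step 7: δ(s0, □) = (s0, 0, L) → [s0]□00000□□111120
Step 8: δ(s0, □) = (s0, 0, L) → [s0]□000000□□111120
Step 9: δ(s0, □) = (s0, 0, L) → [s0]□0000000□□111120
Step 10: δ(s0, □) = (s0, 0, L) → [s0]□00000000□□111120
Step 11: δ(s0, □) = (s0, 0, L) → [s0]□000000000□□111120
Step 12: δ(s0, □) = (s0, 0, L) → [s0]□0000000000□□111120
Step 13: δ(s0, □) = (s0, 0, L) → [s0]□00000000000□□111120
Step 14: δ(s0, □) = (s0, 0, L) → [s0]□000000000000□□111120
Step 15: δ(s0, □) = (s0, 0, L) → [s0]□0000000000000□□111120
Step 16: δ(s0, □) = (s0, 0, L) → [s0]□00000000000000□□111120
Step 17: δ(s0, □) = (s0, 0, L) → [s0]□000000000000000□□111120

The machine has not reached a halting state after 17 steps.
The machine did not halt within the 17-step bound.

Answer: No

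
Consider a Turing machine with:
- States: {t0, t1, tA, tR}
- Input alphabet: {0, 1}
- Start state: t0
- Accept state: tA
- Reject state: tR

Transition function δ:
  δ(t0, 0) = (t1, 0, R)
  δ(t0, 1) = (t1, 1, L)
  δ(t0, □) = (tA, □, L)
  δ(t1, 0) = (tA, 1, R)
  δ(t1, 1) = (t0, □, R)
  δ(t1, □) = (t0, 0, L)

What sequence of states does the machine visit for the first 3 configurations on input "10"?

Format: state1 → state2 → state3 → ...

Execution trace:
Initial: [t0]10
Step 1: δ(t0, 1) = (t1, 1, L) → [t1]□10
Step 2: δ(t1, □) = (t0, 0, L) → [t0]□010

State sequence: t0 → t1 → t0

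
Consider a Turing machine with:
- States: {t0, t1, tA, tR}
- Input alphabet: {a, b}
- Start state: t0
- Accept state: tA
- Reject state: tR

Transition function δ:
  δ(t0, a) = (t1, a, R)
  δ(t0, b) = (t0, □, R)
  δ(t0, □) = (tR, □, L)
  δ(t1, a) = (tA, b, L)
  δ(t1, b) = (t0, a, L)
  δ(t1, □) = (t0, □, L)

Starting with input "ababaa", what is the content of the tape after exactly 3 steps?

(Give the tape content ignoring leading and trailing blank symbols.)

Execution trace:
Initial: [t0]ababaa
Step 1: δ(t0, a) = (t1, a, R) → a[t1]babaa
Step 2: δ(t1, b) = (t0, a, L) → [t0]aaabaa
Step 3: δ(t0, a) = (t1, a, R) → a[t1]aabaa

After 3 steps, the tape (ignoring leading/trailing blanks) is: aaabaa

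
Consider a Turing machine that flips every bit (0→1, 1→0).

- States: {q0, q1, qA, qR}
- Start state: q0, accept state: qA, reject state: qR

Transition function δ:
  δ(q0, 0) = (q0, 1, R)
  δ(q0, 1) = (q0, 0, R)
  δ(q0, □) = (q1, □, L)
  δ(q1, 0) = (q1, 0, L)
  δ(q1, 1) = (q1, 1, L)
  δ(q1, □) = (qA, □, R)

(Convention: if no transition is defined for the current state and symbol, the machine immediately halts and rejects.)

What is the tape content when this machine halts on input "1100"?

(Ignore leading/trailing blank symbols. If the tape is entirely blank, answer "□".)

Execution trace:
Initial: [q0]1100
Step 1: δ(q0, 1) = (q0, 0, R) → 0[q0]100
Step 2: δ(q0, 1) = (q0, 0, R) → 00[q0]00
Step 3: δ(q0, 0) = (q0, 1, R) → 001[q0]0
Step 4: δ(q0, 0) = (q0, 1, R) → 0011[q0]□
Step 5: δ(q0, □) = (q1, □, L) → 001[q1]1□
Step 6: δ(q1, 1) = (q1, 1, L) → 00[q1]11□
Step 7: δ(q1, 1) = (q1, 1, L) → 0[q1]011□
Step 8: δ(q1, 0) = (q1, 0, L) → [q1]0011□
Step 9: δ(q1, 0) = (q1, 0, L) → [q1]□0011□
Step 10: δ(q1, □) = (qA, □, R) → □[qA]0011□

The machine reaches the accept state qA and halts.

Final tape (ignoring leading/trailing blanks): 0011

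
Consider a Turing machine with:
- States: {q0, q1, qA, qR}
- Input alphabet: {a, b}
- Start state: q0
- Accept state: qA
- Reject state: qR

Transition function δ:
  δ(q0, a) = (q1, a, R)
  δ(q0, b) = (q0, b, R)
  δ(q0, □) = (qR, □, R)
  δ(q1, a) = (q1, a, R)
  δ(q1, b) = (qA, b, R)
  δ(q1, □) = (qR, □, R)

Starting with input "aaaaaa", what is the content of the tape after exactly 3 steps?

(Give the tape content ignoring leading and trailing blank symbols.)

Execution trace:
Initial: [q0]aaaaaa
Step 1: δ(q0, a) = (q1, a, R) → a[q1]aaaaa
Step 2: δ(q1, a) = (q1, a, R) → aa[q1]aaaa
Step 3: δ(q1, a) = (q1, a, R) → aaa[q1]aaa

After 3 steps, the tape (ignoring leading/trailing blanks) is: aaaaaa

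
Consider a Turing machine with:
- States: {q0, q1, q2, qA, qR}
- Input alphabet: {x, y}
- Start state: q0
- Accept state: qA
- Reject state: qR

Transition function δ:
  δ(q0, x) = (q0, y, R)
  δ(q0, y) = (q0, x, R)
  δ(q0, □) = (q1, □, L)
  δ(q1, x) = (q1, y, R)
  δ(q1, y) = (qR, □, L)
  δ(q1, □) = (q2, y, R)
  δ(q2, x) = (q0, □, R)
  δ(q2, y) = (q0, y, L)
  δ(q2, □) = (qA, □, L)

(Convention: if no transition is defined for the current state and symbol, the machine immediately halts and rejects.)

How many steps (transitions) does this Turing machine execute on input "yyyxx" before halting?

Execution trace:
Initial: [q0]yyyxx
Step 1: δ(q0, y) = (q0, x, R) → x[q0]yyxx
Step 2: δ(q0, y) = (q0, x, R) → xx[q0]yxx
Step 3: δ(q0, y) = (q0, x, R) → xxx[q0]xx
Step 4: δ(q0, x) = (q0, y, R) → xxxy[q0]x
Step 5: δ(q0, x) = (q0, y, R) → xxxyy[q0]□
Step 6: δ(q0, □) = (q1, □, L) → xxxy[q1]y□
Step 7: δ(q1, y) = (qR, □, L) → xxx[qR]y□□

The machine reaches the reject state qR and halts.

The machine executed 7 steps before halting.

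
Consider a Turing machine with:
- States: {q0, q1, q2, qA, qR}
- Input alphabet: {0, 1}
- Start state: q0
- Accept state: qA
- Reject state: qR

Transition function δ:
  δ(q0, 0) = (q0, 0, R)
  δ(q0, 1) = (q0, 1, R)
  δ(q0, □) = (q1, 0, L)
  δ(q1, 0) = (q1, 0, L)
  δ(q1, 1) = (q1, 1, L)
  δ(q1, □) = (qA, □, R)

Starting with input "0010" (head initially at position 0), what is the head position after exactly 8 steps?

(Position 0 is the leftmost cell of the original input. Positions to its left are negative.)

Execution trace (head position shown):
Step 0: [q0]0010  (head at position 0)
Step 1: move right → 0[q0]010  (head at position 1)
Step 2: move right → 00[q0]10  (head at position 2)
Step 3: move right → 001[q0]0  (head at position 3)
Step 4: move right → 0010[q0]□  (head at position 4)
Step 5: move left → 001[q1]00  (head at position 3)
Step 6: move left → 00[q1]100  (head at position 2)
Step 7: move left → 0[q1]0100  (head at position 1)
Step 8: move left → [q1]00100  (head at position 0)

After 8 steps, the head is at position 0.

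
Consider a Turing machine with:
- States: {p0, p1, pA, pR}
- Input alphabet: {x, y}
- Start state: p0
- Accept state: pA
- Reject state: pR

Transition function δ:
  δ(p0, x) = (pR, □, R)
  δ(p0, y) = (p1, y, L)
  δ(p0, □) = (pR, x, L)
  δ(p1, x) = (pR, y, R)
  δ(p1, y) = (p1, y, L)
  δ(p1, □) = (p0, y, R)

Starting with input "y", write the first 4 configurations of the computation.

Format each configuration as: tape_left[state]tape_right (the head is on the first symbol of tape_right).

Transitions applied:
Step 1: δ(p0, y) = (p1, y, L)
Step 2: δ(p1, □) = (p0, y, R)
Step 3: δ(p0, y) = (p1, y, L)

The first 4 configurations are:
[p0]y ⊢ [p1]□y ⊢ y[p0]y ⊢ [p1]yy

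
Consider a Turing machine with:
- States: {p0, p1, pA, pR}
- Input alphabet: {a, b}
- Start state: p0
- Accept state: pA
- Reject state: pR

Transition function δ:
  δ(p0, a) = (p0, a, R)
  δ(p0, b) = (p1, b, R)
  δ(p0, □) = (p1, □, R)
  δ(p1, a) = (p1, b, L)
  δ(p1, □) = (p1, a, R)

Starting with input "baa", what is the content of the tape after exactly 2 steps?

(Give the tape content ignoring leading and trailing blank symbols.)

Execution trace:
Initial: [p0]baa
Step 1: δ(p0, b) = (p1, b, R) → b[p1]aa
Step 2: δ(p1, a) = (p1, b, L) → [p1]bba

No transition is defined for δ(p1, b). By convention the machine halts and rejects.

After 2 steps, the tape (ignoring leading/trailing blanks) is: bba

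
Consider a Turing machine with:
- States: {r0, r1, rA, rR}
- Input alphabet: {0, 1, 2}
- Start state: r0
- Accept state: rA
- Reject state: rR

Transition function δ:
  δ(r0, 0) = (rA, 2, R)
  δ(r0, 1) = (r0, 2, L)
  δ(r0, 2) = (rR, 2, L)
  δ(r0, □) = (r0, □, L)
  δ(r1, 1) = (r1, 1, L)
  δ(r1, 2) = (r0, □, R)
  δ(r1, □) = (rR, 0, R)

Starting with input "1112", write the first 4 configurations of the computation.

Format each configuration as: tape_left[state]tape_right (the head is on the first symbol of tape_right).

Transitions applied:
Step 1: δ(r0, 1) = (r0, 2, L)
Step 2: δ(r0, □) = (r0, □, L)
Step 3: δ(r0, □) = (r0, □, L)

The first 4 configurations are:
[r0]1112 ⊢ [r0]□2112 ⊢ [r0]□□2112 ⊢ [r0]□□□2112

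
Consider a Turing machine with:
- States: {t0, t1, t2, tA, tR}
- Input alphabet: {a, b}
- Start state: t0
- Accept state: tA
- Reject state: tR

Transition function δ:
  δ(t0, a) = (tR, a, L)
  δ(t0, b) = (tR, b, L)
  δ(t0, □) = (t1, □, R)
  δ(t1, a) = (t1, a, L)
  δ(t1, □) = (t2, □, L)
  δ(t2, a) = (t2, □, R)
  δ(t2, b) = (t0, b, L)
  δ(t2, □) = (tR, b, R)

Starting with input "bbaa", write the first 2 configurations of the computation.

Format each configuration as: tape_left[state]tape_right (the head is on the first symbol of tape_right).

Transitions applied:
Step 1: δ(t0, b) = (tR, b, L)

The first 2 configurations are:
[t0]bbaa ⊢ [tR]□bbaa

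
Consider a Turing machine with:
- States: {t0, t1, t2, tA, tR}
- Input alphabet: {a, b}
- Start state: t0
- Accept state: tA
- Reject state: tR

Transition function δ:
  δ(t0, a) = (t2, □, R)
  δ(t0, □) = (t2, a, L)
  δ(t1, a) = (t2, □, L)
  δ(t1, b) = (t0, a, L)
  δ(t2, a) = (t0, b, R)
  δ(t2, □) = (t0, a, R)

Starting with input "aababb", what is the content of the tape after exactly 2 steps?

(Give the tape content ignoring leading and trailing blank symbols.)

Execution trace:
Initial: [t0]aababb
Step 1: δ(t0, a) = (t2, □, R) → □[t2]ababb
Step 2: δ(t2, a) = (t0, b, R) → □b[t0]babb

No transition is defined for δ(t0, b). By convention the machine halts and rejects.

After 2 steps, the tape (ignoring leading/trailing blanks) is: bbabb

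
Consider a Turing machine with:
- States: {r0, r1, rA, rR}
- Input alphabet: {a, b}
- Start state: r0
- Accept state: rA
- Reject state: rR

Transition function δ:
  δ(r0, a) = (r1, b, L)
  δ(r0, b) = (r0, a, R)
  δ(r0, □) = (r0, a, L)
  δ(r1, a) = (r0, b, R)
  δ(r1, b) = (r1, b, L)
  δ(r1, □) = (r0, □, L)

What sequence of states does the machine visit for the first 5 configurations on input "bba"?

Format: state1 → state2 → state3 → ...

Execution trace:
Initial: [r0]bba
Step 1: δ(r0, b) = (r0, a, R) → a[r0]ba
Step 2: δ(r0, b) = (r0, a, R) → aa[r0]a
Step 3: δ(r0, a) = (r1, b, L) → a[r1]ab
Step 4: δ(r1, a) = (r0, b, R) → ab[r0]b

State sequence: r0 → r0 → r0 → r1 → r0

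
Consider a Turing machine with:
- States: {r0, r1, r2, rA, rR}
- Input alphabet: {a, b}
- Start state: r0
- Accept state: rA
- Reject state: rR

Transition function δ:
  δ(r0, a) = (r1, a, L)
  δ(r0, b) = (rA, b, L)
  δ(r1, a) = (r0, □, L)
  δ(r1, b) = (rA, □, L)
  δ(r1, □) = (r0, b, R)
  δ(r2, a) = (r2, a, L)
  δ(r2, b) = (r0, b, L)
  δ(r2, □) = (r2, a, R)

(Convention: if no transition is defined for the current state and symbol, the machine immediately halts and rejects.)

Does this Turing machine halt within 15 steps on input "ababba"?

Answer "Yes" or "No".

Execution trace:
Initial: [r0]ababba
Step 1: δ(r0, a) = (r1, a, L) → [r1]□ababba
Step 2: δ(r1, □) = (r0, b, R) → b[r0]ababba
Step 3: δ(r0, a) = (r1, a, L) → [r1]bababba
Step 4: δ(r1, b) = (rA, □, L) → [rA]□□ababba

The machine reaches the accept state rA and halts.
The machine halted after 4 steps (within the 15-step bound).

Answer: Yes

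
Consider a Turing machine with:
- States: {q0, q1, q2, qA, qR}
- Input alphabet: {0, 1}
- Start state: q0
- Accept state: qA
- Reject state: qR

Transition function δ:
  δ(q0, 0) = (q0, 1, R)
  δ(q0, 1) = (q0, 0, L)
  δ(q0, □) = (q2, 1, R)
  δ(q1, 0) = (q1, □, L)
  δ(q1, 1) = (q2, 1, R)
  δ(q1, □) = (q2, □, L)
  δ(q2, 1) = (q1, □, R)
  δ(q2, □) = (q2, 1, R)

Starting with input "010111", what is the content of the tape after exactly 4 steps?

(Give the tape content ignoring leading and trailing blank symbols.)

Execution trace:
Initial: [q0]010111
Step 1: δ(q0, 0) = (q0, 1, R) → 1[q0]10111
Step 2: δ(q0, 1) = (q0, 0, L) → [q0]100111
Step 3: δ(q0, 1) = (q0, 0, L) → [q0]□000111
Step 4: δ(q0, □) = (q2, 1, R) → 1[q2]000111

No transition is defined for δ(q2, 0). By convention the machine halts and rejects.

After 4 steps, the tape (ignoring leading/trailing blanks) is: 1000111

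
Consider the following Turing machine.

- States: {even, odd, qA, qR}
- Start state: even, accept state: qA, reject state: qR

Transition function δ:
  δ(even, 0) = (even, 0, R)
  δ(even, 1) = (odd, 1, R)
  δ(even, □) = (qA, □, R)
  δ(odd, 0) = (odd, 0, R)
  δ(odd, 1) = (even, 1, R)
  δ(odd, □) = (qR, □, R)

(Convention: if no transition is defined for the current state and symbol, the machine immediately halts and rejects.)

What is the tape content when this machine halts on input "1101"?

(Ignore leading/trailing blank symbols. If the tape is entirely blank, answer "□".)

Execution trace:
Initial: [even]1101
Step 1: δ(even, 1) = (odd, 1, R) → 1[odd]101
Step 2: δ(odd, 1) = (even, 1, R) → 11[even]01
Step 3: δ(even, 0) = (even, 0, R) → 110[even]1
Step 4: δ(even, 1) = (odd, 1, R) → 1101[odd]□
Step 5: δ(odd, □) = (qR, □, R) → 1101□[qR]□

The machine reaches the reject state qR and halts.

Final tape (ignoring leading/trailing blanks): 1101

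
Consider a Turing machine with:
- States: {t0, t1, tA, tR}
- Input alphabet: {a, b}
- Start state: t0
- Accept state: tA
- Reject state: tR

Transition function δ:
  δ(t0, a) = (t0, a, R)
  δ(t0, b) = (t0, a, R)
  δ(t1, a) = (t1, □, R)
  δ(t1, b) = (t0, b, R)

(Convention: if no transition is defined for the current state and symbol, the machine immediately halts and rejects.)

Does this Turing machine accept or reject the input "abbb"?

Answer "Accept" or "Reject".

Execution trace:
Initial: [t0]abbb
Step 1: δ(t0, a) = (t0, a, R) → a[t0]bbb
Step 2: δ(t0, b) = (t0, a, R) → aa[t0]bb
Step 3: δ(t0, b) = (t0, a, R) → aaa[t0]b
Step 4: δ(t0, b) = (t0, a, R) → aaaa[t0]□

No transition is defined for δ(t0, □). By convention the machine halts and rejects.

Answer: Reject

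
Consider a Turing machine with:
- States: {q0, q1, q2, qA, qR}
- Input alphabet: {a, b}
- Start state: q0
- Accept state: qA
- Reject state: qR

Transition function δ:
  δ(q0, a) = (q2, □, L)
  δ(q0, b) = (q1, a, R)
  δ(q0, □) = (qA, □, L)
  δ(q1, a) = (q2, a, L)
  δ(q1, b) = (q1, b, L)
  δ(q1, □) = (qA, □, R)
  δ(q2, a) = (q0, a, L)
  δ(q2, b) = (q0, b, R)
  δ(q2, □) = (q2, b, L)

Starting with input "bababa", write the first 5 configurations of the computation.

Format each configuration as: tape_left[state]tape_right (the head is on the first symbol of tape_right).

Transitions applied:
Step 1: δ(q0, b) = (q1, a, R)
Step 2: δ(q1, a) = (q2, a, L)
Step 3: δ(q2, a) = (q0, a, L)
Step 4: δ(q0, □) = (qA, □, L)

The first 5 configurations are:
[q0]bababa ⊢ a[q1]ababa ⊢ [q2]aababa ⊢ [q0]□aababa ⊢ [qA]□□aababa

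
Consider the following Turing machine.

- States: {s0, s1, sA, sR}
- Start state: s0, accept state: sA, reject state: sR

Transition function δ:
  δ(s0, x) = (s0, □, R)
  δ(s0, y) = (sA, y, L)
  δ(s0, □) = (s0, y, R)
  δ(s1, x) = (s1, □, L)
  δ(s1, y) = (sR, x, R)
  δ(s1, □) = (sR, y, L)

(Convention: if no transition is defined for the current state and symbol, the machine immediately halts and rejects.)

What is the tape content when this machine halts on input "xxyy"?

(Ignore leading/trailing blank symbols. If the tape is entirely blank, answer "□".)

Execution trace:
Initial: [s0]xxyy
Step 1: δ(s0, x) = (s0, □, R) → □[s0]xyy
Step 2: δ(s0, x) = (s0, □, R) → □□[s0]yy
Step 3: δ(s0, y) = (sA, y, L) → □[sA]□yy

The machine reaches the accept state sA and halts.

Final tape (ignoring leading/trailing blanks): yy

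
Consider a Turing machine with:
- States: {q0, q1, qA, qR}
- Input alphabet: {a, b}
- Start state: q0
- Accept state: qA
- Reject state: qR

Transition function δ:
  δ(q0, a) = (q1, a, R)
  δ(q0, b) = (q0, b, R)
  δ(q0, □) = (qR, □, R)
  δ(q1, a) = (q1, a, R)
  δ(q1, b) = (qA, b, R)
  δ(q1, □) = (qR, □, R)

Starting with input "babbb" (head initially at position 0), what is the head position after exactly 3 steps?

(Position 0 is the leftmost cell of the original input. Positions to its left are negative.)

Execution trace (head position shown):
Step 0: [q0]babbb  (head at position 0)
Step 1: move right → b[q0]abbb  (head at position 1)
Step 2: move right → ba[q1]bbb  (head at position 2)
Step 3: move right → bab[qA]bb  (head at position 3)

After 3 steps, the head is at position 3.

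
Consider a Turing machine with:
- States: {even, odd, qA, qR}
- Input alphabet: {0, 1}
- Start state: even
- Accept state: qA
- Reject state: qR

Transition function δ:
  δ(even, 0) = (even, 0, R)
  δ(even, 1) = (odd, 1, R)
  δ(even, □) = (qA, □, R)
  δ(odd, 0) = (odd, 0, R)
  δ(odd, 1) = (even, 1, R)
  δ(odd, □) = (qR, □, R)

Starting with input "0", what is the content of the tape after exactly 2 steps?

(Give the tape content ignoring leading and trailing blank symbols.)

Execution trace:
Initial: [even]0
Step 1: δ(even, 0) = (even, 0, R) → 0[even]□
Step 2: δ(even, □) = (qA, □, R) → 0□[qA]□

The machine reaches the accept state qA and halts.

After 2 steps, the tape (ignoring leading/trailing blanks) is: 0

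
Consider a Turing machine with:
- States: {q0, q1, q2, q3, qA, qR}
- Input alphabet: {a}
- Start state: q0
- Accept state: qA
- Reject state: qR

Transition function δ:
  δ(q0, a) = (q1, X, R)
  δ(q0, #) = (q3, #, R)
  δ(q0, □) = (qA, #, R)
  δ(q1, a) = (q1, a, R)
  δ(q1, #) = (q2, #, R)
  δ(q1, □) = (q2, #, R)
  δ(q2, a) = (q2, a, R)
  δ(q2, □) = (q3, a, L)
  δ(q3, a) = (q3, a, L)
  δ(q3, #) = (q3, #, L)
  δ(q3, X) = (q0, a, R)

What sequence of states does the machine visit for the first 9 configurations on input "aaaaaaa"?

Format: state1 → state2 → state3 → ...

Execution trace:
Initial: [q0]aaaaaaa
Step 1: δ(q0, a) = (q1, X, R) → X[q1]aaaaaa
Step 2: δ(q1, a) = (q1, a, R) → Xa[q1]aaaaa
Step 3: δ(q1, a) = (q1, a, R) → Xaa[q1]aaaa
Step 4: δ(q1, a) = (q1, a, R) → Xaaa[q1]aaa
Step 5: δ(q1, a) = (q1, a, R) → Xaaaa[q1]aa
Step 6: δ(q1, a) = (q1, a, R) → Xaaaaa[q1]a
Step 7: δ(q1, a) = (q1, a, R) → Xaaaaaa[q1]□
Step 8: δ(q1, □) = (q2, #, R) → Xaaaaaa#[q2]□

State sequence: q0 → q1 → q1 → q1 → q1 → q1 → q1 → q1 → q2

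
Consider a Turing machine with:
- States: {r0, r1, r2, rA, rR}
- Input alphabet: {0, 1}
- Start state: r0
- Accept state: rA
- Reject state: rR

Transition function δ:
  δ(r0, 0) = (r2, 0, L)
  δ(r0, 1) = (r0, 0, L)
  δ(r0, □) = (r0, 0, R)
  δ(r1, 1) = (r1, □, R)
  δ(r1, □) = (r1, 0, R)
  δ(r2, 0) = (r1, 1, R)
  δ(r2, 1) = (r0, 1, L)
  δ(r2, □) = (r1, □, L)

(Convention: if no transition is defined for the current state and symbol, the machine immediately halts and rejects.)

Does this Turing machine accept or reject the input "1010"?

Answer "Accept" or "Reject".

Execution trace:
Initial: [r0]1010
Step 1: δ(r0, 1) = (r0, 0, L) → [r0]□0010
Step 2: δ(r0, □) = (r0, 0, R) → 0[r0]0010
Step 3: δ(r0, 0) = (r2, 0, L) → [r2]00010
Step 4: δ(r2, 0) = (r1, 1, R) → 1[r1]0010

No transition is defined for δ(r1, 0). By convention the machine halts and rejects.

Answer: Reject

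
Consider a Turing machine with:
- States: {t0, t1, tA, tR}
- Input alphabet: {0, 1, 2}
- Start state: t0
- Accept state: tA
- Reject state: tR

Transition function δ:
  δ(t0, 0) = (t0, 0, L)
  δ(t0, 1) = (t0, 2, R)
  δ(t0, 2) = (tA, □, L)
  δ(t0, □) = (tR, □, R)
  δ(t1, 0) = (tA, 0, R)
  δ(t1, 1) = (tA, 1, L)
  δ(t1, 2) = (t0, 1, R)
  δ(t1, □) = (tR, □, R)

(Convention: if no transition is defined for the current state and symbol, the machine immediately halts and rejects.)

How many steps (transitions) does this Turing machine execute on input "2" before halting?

Execution trace:
Initial: [t0]2
Step 1: δ(t0, 2) = (tA, □, L) → [tA]□□

The machine reaches the accept state tA and halts.

The machine executed 1 step before halting.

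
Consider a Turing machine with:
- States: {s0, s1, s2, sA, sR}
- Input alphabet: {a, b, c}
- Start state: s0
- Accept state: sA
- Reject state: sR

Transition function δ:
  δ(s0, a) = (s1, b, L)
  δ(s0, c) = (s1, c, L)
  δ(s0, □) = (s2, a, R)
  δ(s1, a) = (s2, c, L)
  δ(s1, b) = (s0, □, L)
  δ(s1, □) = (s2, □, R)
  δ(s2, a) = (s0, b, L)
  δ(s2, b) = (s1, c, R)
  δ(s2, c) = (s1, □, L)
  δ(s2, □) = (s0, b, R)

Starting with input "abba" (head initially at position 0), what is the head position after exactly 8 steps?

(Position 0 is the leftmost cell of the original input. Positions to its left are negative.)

Execution trace (head position shown):
Step 0: [s0]abba  (head at position 0)
Step 1: move left → [s1]□bbba  (head at position -1)
Step 2: move right → □[s2]bbba  (head at position 0)
Step 3: move right → □c[s1]bba  (head at position 1)
Step 4: move left → □[s0]c□ba  (head at position 0)
Step 5: move left → [s1]□c□ba  (head at position -1)
Step 6: move right → □[s2]c□ba  (head at position 0)
Step 7: move left → [s1]□□□ba  (head at position -1)
Step 8: move right → □[s2]□□ba  (head at position 0)

After 8 steps, the head is at position 0.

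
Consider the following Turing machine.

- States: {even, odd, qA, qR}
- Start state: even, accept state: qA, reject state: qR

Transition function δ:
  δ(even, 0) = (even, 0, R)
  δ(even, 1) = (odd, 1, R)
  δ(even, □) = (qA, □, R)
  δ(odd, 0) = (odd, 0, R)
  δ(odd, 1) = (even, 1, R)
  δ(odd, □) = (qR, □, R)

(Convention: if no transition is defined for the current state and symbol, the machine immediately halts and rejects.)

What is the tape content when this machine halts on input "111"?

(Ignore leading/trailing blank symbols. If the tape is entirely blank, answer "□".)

Execution trace:
Initial: [even]111
Step 1: δ(even, 1) = (odd, 1, R) → 1[odd]11
Step 2: δ(odd, 1) = (even, 1, R) → 11[even]1
Step 3: δ(even, 1) = (odd, 1, R) → 111[odd]□
Step 4: δ(odd, □) = (qR, □, R) → 111□[qR]□

The machine reaches the reject state qR and halts.

Final tape (ignoring leading/trailing blanks): 111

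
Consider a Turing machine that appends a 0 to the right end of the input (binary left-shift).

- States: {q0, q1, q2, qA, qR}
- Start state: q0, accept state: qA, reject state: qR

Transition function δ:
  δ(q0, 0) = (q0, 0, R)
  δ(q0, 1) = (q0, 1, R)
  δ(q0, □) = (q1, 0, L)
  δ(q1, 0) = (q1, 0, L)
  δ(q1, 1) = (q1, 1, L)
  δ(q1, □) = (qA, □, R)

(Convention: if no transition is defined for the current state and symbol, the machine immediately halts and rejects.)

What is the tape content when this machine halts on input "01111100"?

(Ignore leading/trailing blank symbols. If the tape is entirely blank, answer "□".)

Execution trace:
Initial: [q0]01111100
Step 1: δ(q0, 0) = (q0, 0, R) → 0[q0]1111100
Step 2: δ(q0, 1) = (q0, 1, R) → 01[q0]111100
Step 3: δ(q0, 1) = (q0, 1, R) → 011[q0]11100
Step 4: δ(q0, 1) = (q0, 1, R) → 0111[q0]1100
Step 5: δ(q0, 1) = (q0, 1, R) → 01111[q0]100
Step 6: δ(q0, 1) = (q0, 1, R) → 011111[q0]00
Step 7: δ(q0, 0) = (q0, 0, R) → 0111110[q0]0
Step 8: δ(q0, 0) = (q0, 0, R) → 01111100[q0]□
Step 9: δ(q0, □) = (q1, 0, L) → 0111110[q1]00
Step 10: δ(q1, 0) = (q1, 0, L) → 011111[q1]000
Step 11: δ(q1, 0) = (q1, 0, L) → 01111[q1]1000
Step 12: δ(q1, 1) = (q1, 1, L) → 0111[q1]11000
Step 13: δ(q1, 1) = (q1, 1, L) → 011[q1]111000
Step 14: δ(q1, 1) = (q1, 1, L) → 01[q1]1111000
Step 15: δ(q1, 1) = (q1, 1, L) → 0[q1]11111000
Step 16: δ(q1, 1) = (q1, 1, L) → [q1]011111000
Step 17: δ(q1, 0) = (q1, 0, L) → [q1]□011111000
Step 18: δ(q1, □) = (qA, □, R) → □[qA]011111000

The machine reaches the accept state qA and halts.

Final tape (ignoring leading/trailing blanks): 011111000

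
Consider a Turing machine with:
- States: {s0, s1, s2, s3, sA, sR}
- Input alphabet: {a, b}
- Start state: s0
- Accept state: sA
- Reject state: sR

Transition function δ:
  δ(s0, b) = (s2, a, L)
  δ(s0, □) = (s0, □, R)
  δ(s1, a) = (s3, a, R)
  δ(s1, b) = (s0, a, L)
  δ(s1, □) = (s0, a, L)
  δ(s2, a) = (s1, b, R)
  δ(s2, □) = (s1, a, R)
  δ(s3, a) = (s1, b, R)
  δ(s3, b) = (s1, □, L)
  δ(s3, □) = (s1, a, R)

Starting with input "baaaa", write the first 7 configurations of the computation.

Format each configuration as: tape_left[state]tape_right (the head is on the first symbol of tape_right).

Transitions applied:
Step 1: δ(s0, b) = (s2, a, L)
Step 2: δ(s2, □) = (s1, a, R)
Step 3: δ(s1, a) = (s3, a, R)
Step 4: δ(s3, a) = (s1, b, R)
Step 5: δ(s1, a) = (s3, a, R)
Step 6: δ(s3, a) = (s1, b, R)

The first 7 configurations are:
[s0]baaaa ⊢ [s2]□aaaaa ⊢ a[s1]aaaaa ⊢ aa[s3]aaaa ⊢ aab[s1]aaa ⊢ aaba[s3]aa ⊢ aabab[s1]a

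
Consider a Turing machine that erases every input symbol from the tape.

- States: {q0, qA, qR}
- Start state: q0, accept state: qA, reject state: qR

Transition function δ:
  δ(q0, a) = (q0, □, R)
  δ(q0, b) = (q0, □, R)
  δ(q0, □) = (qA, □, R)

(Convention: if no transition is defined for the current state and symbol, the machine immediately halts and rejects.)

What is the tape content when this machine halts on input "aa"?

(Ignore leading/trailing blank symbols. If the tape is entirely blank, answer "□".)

Execution trace:
Initial: [q0]aa
Step 1: δ(q0, a) = (q0, □, R) → □[q0]a
Step 2: δ(q0, a) = (q0, □, R) → □□[q0]□
Step 3: δ(q0, □) = (qA, □, R) → □□□[qA]□

The machine reaches the accept state qA and halts.

Final tape (ignoring leading/trailing blanks): □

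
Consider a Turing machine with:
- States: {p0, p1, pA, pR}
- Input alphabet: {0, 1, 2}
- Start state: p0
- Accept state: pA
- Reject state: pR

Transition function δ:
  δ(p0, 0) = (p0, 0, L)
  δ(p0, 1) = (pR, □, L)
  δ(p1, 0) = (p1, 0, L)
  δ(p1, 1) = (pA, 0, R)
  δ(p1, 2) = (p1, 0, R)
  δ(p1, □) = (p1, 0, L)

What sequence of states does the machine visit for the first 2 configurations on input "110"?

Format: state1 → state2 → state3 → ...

Execution trace:
Initial: [p0]110
Step 1: δ(p0, 1) = (pR, □, L) → [pR]□□10

The machine reaches the reject state pR and halts.

State sequence: p0 → pR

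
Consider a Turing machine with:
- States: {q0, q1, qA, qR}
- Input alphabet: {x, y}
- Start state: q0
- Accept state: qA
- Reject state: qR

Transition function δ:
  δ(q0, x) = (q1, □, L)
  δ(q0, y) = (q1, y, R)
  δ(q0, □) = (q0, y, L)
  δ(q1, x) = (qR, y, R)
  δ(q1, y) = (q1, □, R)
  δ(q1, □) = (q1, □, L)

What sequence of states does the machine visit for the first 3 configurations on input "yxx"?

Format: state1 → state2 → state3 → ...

Execution trace:
Initial: [q0]yxx
Step 1: δ(q0, y) = (q1, y, R) → y[q1]xx
Step 2: δ(q1, x) = (qR, y, R) → yy[qR]x

The machine reaches the reject state qR and halts.

State sequence: q0 → q1 → qR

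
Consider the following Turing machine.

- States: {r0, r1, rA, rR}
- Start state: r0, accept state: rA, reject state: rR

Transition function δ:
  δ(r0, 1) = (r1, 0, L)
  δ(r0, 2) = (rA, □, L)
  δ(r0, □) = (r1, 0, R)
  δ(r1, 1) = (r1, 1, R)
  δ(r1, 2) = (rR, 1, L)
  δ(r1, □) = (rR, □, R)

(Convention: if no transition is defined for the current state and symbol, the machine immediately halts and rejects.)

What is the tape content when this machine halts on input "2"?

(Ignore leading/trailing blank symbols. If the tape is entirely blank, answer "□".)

Execution trace:
Initial: [r0]2
Step 1: δ(r0, 2) = (rA, □, L) → [rA]□□

The machine reaches the accept state rA and halts.

Final tape (ignoring leading/trailing blanks): □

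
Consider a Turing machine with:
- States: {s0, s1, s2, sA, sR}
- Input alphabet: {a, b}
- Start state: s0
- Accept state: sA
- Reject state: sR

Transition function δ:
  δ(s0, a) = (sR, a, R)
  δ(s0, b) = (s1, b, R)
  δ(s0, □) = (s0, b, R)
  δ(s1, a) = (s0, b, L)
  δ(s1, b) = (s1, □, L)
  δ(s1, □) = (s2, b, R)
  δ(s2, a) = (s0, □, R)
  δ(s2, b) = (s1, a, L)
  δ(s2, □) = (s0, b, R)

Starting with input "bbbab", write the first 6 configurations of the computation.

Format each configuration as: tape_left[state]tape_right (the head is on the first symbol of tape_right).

Transitions applied:
Step 1: δ(s0, b) = (s1, b, R)
Step 2: δ(s1, b) = (s1, □, L)
Step 3: δ(s1, b) = (s1, □, L)
Step 4: δ(s1, □) = (s2, b, R)
Step 5: δ(s2, □) = (s0, b, R)

The first 6 configurations are:
[s0]bbbab ⊢ b[s1]bbab ⊢ [s1]b□bab ⊢ [s1]□□□bab ⊢ b[s2]□□bab ⊢ bb[s0]□bab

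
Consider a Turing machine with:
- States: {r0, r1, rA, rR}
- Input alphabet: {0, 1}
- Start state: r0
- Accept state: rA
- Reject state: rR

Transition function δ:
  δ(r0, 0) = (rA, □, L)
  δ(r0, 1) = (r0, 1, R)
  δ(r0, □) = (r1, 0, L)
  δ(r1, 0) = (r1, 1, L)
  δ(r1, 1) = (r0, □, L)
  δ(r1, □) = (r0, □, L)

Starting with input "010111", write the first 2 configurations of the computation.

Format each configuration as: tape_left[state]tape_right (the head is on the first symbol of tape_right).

Transitions applied:
Step 1: δ(r0, 0) = (rA, □, L)

The first 2 configurations are:
[r0]010111 ⊢ [rA]□□10111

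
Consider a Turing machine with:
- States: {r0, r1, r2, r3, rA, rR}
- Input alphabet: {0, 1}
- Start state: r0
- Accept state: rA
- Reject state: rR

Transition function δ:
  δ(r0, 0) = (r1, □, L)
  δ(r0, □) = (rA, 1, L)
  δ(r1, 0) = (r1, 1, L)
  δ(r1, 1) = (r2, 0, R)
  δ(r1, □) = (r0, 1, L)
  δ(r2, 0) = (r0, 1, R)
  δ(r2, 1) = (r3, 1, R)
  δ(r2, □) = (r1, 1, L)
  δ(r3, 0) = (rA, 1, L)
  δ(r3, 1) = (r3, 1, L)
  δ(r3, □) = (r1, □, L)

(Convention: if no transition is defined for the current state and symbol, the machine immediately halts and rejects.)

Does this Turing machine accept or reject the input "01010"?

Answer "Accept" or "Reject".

Execution trace:
Initial: [r0]01010
Step 1: δ(r0, 0) = (r1, □, L) → [r1]□□1010
Step 2: δ(r1, □) = (r0, 1, L) → [r0]□1□1010
Step 3: δ(r0, □) = (rA, 1, L) → [rA]□11□1010

The machine reaches the accept state rA and halts.

Answer: Accept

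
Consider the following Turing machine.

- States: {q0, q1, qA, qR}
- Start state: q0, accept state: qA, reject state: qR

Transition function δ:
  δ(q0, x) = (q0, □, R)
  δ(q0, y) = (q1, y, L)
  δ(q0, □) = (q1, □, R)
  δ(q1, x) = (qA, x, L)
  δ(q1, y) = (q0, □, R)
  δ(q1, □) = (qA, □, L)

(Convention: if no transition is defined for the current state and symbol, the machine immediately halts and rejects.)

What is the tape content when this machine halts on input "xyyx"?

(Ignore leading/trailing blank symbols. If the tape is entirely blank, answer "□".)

Execution trace:
Initial: [q0]xyyx
Step 1: δ(q0, x) = (q0, □, R) → □[q0]yyx
Step 2: δ(q0, y) = (q1, y, L) → [q1]□yyx
Step 3: δ(q1, □) = (qA, □, L) → [qA]□□yyx

The machine reaches the accept state qA and halts.

Final tape (ignoring leading/trailing blanks): yyx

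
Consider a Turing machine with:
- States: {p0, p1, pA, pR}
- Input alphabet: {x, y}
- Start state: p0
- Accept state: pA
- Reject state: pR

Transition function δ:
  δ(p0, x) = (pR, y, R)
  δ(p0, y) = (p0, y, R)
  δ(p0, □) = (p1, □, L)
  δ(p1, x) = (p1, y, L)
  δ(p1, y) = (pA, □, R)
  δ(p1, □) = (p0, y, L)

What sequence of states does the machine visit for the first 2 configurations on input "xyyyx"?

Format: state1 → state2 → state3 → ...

Execution trace:
Initial: [p0]xyyyx
Step 1: δ(p0, x) = (pR, y, R) → y[pR]yyyx

The machine reaches the reject state pR and halts.

State sequence: p0 → pR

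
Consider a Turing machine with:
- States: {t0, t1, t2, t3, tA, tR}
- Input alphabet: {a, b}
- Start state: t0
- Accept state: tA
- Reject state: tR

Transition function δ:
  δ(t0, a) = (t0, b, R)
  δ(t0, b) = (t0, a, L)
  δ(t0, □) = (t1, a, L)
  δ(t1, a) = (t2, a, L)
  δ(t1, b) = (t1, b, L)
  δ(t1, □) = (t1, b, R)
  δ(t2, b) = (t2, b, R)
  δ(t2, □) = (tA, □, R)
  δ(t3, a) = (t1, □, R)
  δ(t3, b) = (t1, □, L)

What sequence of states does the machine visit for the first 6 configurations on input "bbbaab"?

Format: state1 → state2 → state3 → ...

Execution trace:
Initial: [t0]bbbaab
Step 1: δ(t0, b) = (t0, a, L) → [t0]□abbaab
Step 2: δ(t0, □) = (t1, a, L) → [t1]□aabbaab
Step 3: δ(t1, □) = (t1, b, R) → b[t1]aabbaab
Step 4: δ(t1, a) = (t2, a, L) → [t2]baabbaab
Step 5: δ(t2, b) = (t2, b, R) → b[t2]aabbaab

No transition is defined for δ(t2, a). By convention the machine halts and rejects.

State sequence: t0 → t0 → t1 → t1 → t2 → t2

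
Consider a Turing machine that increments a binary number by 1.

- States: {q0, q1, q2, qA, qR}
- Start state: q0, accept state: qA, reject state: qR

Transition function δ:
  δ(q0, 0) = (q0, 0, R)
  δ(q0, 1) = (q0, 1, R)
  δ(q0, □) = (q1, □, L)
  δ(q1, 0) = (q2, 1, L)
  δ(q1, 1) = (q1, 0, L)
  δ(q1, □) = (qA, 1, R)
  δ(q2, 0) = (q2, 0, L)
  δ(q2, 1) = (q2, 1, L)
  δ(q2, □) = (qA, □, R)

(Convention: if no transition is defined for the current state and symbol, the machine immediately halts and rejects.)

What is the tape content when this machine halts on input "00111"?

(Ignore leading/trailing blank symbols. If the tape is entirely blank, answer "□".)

Execution trace:
Initial: [q0]00111
Step 1: δ(q0, 0) = (q0, 0, R) → 0[q0]0111
Step 2: δ(q0, 0) = (q0, 0, R) → 00[q0]111
Step 3: δ(q0, 1) = (q0, 1, R) → 001[q0]11
Step 4: δ(q0, 1) = (q0, 1, R) → 0011[q0]1
Step 5: δ(q0, 1) = (q0, 1, R) → 00111[q0]□
Step 6: δ(q0, □) = (q1, □, L) → 0011[q1]1□
Step 7: δ(q1, 1) = (q1, 0, L) → 001[q1]10□
Step 8: δ(q1, 1) = (q1, 0, L) → 00[q1]100□
Step 9: δ(q1, 1) = (q1, 0, L) → 0[q1]0000□
Step 10: δ(q1, 0) = (q2, 1, L) → [q2]01000□
Step 11: δ(q2, 0) = (q2, 0, L) → [q2]□01000□
Step 12: δ(q2, □) = (qA, □, R) → □[qA]01000□

The machine reaches the accept state qA and halts.

Final tape (ignoring leading/trailing blanks): 01000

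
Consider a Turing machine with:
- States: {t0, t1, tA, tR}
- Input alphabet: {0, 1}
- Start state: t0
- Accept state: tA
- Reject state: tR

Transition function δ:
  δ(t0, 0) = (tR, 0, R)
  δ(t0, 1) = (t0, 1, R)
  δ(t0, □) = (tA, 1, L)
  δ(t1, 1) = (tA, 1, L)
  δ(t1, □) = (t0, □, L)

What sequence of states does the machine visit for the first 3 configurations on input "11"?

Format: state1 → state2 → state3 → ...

Execution trace:
Initial: [t0]11
Step 1: δ(t0, 1) = (t0, 1, R) → 1[t0]1
Step 2: δ(t0, 1) = (t0, 1, R) → 11[t0]□

State sequence: t0 → t0 → t0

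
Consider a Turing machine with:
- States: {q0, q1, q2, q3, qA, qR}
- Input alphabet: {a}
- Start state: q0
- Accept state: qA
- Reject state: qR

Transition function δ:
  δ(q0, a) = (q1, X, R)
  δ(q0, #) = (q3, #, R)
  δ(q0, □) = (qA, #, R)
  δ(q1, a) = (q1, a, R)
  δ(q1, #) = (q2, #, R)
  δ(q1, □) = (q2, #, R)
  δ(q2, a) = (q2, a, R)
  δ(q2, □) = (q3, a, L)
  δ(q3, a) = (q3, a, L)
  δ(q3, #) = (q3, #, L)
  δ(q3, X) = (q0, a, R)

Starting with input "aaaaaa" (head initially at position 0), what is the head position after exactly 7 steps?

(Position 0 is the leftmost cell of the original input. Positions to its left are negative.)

Execution trace (head position shown):
Step 0: [q0]aaaaaa  (head at position 0)
Step 1: move right → X[q1]aaaaa  (head at position 1)
Step 2: move right → Xa[q1]aaaa  (head at position 2)
Step 3: move right → Xaa[q1]aaa  (head at position 3)
Step 4: move right → Xaaa[q1]aa  (head at position 4)
Step 5: move right → Xaaaa[q1]a  (head at position 5)
Step 6: move right → Xaaaaa[q1]□  (head at position 6)
Step 7: move right → Xaaaaa#[q2]□  (head at position 7)

After 7 steps, the head is at position 7.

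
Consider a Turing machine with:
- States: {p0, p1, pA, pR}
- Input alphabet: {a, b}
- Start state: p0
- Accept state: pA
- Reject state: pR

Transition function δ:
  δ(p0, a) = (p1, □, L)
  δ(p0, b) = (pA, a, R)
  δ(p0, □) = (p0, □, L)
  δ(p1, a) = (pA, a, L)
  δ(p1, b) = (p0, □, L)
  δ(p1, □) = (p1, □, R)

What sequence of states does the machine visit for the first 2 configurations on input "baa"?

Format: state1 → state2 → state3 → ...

Execution trace:
Initial: [p0]baa
Step 1: δ(p0, b) = (pA, a, R) → a[pA]aa

The machine reaches the accept state pA and halts.

State sequence: p0 → pA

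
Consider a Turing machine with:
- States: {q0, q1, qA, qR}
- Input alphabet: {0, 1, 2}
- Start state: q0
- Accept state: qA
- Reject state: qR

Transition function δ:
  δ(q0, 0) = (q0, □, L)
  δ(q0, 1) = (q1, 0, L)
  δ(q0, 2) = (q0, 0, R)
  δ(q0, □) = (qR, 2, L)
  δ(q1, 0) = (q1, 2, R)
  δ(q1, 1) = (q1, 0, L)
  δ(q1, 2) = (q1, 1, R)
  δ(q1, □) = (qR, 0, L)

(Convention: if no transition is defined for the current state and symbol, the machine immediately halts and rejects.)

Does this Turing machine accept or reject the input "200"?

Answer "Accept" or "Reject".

Execution trace:
Initial: [q0]200
Step 1: δ(q0, 2) = (q0, 0, R) → 0[q0]00
Step 2: δ(q0, 0) = (q0, □, L) → [q0]0□0
Step 3: δ(q0, 0) = (q0, □, L) → [q0]□□□0
Step 4: δ(q0, □) = (qR, 2, L) → [qR]□2□□0

The machine reaches the reject state qR and halts.

Answer: Reject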